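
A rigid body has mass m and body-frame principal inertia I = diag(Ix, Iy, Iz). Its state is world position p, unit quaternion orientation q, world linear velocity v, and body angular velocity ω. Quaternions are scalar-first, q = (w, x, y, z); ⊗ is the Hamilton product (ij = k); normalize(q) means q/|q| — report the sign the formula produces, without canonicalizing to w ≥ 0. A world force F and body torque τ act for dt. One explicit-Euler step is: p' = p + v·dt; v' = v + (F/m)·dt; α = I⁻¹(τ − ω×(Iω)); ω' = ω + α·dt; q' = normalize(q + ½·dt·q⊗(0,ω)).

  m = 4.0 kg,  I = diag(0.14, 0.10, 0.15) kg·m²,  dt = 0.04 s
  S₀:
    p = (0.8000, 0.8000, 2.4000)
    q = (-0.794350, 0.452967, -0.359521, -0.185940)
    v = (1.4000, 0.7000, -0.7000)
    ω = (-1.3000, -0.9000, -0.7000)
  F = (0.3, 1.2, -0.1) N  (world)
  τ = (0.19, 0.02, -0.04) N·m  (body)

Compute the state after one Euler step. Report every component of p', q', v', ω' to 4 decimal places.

linear accel F/m = (0.0750, 0.3000, -0.0250)
p' = p + v·dt = (0.8560, 0.8280, 2.3720)
v' = v + a·dt = (1.4030, 0.7120, -0.7010)
gyro term ω×Iω = (0.0315, -0.0091, -0.0468)
(τ − ω×Iω)/I = (1.1321, 0.2910, 0.0453)
new body rate ω' = (-1.2547, -0.8884, -0.6982)
Hamilton product q⊗(0,ω) = (0.1351302, 1.1169737, 1.2737139, -0.3190026)
q' = normalize(q + ½dt·q⊗(0,ω)) = (-0.7912, 0.4750, -0.3338, -0.1922)

p' = (0.8560, 0.8280, 2.3720)
q' = (-0.7912, 0.4750, -0.3338, -0.1922)
v' = (1.4030, 0.7120, -0.7010)
ω' = (-1.2547, -0.8884, -0.6982)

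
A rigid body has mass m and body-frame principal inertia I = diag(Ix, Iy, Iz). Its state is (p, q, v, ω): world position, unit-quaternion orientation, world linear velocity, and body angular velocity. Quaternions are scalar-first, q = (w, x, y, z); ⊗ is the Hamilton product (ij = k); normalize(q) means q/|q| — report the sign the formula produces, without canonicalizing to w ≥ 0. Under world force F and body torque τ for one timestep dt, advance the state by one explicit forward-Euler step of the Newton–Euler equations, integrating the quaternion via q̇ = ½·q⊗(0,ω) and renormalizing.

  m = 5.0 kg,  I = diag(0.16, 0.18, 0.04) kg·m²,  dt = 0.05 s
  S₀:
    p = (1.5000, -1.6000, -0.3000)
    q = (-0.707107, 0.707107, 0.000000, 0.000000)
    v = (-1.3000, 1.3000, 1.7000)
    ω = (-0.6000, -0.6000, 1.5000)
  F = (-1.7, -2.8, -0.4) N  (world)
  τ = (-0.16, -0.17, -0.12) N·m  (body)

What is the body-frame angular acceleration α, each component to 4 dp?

gyro term ω×Iω = (0.1260, -0.1080, 0.0072)
angular accel α = (-1.7875, -0.3444, -3.1800)

α = (-1.7875, -0.3444, -3.1800)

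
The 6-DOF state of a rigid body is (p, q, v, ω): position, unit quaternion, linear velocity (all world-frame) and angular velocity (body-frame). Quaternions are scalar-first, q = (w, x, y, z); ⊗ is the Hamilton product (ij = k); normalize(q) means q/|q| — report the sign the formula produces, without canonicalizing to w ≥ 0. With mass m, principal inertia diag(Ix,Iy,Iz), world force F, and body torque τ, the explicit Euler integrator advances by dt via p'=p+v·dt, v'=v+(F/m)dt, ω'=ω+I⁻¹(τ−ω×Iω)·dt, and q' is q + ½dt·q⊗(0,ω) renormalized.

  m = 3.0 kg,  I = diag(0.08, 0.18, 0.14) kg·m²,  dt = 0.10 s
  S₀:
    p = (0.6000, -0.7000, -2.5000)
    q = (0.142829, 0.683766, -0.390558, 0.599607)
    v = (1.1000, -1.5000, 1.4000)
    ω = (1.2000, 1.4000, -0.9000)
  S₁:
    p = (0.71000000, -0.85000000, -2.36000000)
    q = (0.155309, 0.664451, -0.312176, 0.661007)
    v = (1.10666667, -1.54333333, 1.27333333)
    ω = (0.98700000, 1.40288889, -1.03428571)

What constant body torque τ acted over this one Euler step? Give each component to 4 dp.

τ = (-0.1200, 0.0700, -0.0200)

Δω = ω₁−ω₀ = (-0.21300000, 0.00288889, -0.13428571)
gyro term ω₀×Iω₀ = (0.0504, 0.0648, 0.1680)
I·α + gyro = (-0.1200, 0.0700, -0.0200)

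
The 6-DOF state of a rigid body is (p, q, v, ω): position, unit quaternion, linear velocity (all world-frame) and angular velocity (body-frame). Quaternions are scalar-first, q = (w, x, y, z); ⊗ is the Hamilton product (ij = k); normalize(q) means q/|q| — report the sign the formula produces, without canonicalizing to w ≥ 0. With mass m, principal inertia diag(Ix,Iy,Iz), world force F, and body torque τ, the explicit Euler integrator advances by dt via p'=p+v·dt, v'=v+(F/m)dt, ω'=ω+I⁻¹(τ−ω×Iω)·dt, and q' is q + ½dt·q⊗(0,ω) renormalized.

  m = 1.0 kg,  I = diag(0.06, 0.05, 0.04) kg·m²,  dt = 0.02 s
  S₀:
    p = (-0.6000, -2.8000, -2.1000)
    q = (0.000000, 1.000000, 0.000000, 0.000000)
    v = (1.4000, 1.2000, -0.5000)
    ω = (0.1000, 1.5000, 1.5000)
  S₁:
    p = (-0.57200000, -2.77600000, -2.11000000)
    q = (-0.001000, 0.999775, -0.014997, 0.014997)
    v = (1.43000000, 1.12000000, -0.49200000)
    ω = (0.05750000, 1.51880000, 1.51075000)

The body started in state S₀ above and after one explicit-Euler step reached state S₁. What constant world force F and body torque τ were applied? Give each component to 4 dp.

velocity change Δv = (0.03000000, -0.08000000, 0.00800000)
applied force F = (1.5000, -4.0000, 0.4000)
ω₁ − ω₀ = (-0.04250000, 0.01880000, 0.01075000)
I·α + gyro = (-0.1500, 0.0500, 0.0200)

F = (1.5000, -4.0000, 0.4000)
τ = (-0.1500, 0.0500, 0.0200)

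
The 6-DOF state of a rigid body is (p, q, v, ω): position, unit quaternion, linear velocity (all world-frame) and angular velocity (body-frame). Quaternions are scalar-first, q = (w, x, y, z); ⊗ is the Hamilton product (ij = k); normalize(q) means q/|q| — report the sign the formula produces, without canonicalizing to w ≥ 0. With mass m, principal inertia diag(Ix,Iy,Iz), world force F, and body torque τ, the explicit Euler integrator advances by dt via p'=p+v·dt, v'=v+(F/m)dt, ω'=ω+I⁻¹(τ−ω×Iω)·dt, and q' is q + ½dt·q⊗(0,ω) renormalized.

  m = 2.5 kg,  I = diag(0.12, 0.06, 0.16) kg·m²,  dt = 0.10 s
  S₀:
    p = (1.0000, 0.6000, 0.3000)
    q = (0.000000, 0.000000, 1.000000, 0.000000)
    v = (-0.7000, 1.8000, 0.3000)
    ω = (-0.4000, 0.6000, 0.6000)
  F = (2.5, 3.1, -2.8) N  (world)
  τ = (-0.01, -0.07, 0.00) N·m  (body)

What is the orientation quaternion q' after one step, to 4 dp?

q' = (-0.0300, 0.0300, 0.9989, 0.0200)

2q̇ = q⊗(0,ω) = (-0.6000000, 0.6000000, 0.0000000, 0.4000000)
q' = normalize(q + ½dt·q⊗(0,ω)) = (-0.0300, 0.0300, 0.9989, 0.0200)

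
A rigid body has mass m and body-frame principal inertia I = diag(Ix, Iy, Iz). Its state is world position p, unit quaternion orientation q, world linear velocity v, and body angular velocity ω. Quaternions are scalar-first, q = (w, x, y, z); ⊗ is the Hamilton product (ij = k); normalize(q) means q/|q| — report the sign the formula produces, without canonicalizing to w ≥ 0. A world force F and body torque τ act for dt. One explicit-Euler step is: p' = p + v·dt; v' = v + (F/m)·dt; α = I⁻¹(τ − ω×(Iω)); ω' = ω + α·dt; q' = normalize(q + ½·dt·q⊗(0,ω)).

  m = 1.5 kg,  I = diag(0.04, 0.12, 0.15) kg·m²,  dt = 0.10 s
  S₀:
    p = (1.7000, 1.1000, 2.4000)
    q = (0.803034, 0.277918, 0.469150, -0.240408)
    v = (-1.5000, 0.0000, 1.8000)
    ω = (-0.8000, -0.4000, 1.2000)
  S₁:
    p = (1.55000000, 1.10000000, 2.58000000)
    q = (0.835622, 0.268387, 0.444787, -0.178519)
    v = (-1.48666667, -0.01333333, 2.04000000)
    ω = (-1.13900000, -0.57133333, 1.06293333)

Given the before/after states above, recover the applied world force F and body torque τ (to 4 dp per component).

Δω = ω₁−ω₀ = (-0.33900000, -0.17133333, -0.13706667)
gyro term ω₀×Iω₀ = (-0.0144, 0.1056, 0.0256)
I·α + gyro = (-0.1500, -0.1000, -0.1800)
velocity change Δv = (0.01333333, -0.01333333, 0.24000000)
m·(v₁−v₀)/dt = (0.2000, -0.2000, 3.6000)

F = (0.2000, -0.2000, 3.6000)
τ = (-0.1500, -0.1000, -0.1800)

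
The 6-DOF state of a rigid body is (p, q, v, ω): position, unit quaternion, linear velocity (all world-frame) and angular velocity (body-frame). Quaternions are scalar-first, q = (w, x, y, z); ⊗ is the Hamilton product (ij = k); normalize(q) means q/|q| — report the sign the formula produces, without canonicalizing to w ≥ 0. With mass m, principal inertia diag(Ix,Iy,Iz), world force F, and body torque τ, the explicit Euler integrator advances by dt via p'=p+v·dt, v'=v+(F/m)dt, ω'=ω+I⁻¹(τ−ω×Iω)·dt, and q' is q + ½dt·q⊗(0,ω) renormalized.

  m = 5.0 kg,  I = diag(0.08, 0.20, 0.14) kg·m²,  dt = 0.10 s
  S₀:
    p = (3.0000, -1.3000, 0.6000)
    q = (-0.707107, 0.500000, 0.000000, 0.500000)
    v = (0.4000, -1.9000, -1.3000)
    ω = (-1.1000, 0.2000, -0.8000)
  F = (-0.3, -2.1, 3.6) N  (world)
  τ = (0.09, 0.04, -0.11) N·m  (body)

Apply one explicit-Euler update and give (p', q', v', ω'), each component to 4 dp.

p' = (3.0400, -1.4900, 0.4700)
q' = (-0.6581, 0.5326, -0.0145, 0.5320)
v' = (0.3940, -1.9420, -1.2280)
ω' = (-0.9995, 0.2464, -0.8597)

precession coupling ω×(Iω) = (0.0096, -0.0528, -0.0264)
α = I⁻¹(τ − ω×Iω) = (1.0050, 0.4640, -0.5971)
ω + α·dt = (-0.9995, 0.2464, -0.8597)
q⊗(0,ω) = (0.9500000, 0.6778177, -0.2914214, 0.6656856)
q + ½dt·q⊗(0,ω), renormalized = (-0.6581, 0.5326, -0.0145, 0.5320)
a = F/m = (-0.0600, -0.4200, 0.7200)
new position p' = (3.0400, -1.4900, 0.4700)
v' = v + a·dt = (0.3940, -1.9420, -1.2280)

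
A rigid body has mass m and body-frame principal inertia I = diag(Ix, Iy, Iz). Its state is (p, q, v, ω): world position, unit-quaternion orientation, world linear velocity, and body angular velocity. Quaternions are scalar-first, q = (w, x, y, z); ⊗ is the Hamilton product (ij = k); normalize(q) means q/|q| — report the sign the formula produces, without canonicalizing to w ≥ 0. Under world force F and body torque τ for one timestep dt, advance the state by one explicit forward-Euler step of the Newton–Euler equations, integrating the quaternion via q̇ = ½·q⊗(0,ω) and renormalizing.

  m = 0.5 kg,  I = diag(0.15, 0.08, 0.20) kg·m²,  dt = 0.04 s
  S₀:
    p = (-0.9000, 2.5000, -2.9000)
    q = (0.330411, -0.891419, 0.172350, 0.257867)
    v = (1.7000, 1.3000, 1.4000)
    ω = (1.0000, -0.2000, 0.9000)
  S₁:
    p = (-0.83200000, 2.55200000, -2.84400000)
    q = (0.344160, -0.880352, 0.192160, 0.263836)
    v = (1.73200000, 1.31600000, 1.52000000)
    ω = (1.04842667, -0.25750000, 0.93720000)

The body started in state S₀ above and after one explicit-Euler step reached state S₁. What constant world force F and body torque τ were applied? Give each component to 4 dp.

ω₁ − ω₀ = (0.04842667, -0.05750000, 0.03720000)
ω₀×(Iω₀) = (-0.0216, -0.0450, 0.0140)
applied torque τ = (0.1600, -0.1600, 0.2000)
v₁ − v₀ = (0.03200000, 0.01600000, 0.12000000)
F = m·Δv/dt = (0.4000, 0.2000, 1.5000)

F = (0.4000, 0.2000, 1.5000)
τ = (0.1600, -0.1600, 0.2000)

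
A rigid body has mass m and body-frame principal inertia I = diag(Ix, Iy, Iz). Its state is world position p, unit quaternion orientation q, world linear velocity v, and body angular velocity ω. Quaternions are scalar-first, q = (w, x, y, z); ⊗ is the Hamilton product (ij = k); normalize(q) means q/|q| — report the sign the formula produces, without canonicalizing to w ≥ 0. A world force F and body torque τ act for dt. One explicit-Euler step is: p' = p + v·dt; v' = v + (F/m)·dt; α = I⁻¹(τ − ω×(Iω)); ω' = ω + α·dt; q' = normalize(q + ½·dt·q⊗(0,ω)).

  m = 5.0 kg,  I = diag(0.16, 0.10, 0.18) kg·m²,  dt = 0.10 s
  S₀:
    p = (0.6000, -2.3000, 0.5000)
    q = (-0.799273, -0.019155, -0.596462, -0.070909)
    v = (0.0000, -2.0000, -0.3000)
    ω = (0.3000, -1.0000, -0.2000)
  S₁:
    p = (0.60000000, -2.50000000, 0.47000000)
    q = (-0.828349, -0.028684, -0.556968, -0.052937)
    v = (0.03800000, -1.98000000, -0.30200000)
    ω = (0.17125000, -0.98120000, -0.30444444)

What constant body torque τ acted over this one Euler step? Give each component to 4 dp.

rate change Δω = (-0.12875000, 0.01880000, -0.10444444)
I·α + gyro = (-0.1900, 0.0200, -0.1700)

τ = (-0.1900, 0.0200, -0.1700)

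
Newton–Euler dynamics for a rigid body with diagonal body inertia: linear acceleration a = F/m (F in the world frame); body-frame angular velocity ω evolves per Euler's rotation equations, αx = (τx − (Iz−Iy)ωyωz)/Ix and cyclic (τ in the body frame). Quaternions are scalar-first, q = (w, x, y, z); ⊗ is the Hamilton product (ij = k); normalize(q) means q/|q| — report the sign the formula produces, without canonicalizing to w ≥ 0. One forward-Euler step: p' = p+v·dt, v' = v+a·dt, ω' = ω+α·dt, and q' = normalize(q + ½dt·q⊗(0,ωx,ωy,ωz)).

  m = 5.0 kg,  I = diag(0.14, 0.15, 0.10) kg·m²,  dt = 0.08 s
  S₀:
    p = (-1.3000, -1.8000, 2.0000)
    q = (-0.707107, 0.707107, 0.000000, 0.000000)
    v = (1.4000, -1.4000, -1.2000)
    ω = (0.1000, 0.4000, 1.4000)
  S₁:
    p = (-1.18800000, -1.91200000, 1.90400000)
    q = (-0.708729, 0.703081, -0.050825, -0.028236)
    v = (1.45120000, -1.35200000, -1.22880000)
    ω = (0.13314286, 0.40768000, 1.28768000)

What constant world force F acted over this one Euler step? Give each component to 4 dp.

velocity change Δv = (0.05120000, 0.04800000, -0.02880000)
m·(v₁−v₀)/dt = (3.2000, 3.0000, -1.8000)

F = (3.2000, 3.0000, -1.8000)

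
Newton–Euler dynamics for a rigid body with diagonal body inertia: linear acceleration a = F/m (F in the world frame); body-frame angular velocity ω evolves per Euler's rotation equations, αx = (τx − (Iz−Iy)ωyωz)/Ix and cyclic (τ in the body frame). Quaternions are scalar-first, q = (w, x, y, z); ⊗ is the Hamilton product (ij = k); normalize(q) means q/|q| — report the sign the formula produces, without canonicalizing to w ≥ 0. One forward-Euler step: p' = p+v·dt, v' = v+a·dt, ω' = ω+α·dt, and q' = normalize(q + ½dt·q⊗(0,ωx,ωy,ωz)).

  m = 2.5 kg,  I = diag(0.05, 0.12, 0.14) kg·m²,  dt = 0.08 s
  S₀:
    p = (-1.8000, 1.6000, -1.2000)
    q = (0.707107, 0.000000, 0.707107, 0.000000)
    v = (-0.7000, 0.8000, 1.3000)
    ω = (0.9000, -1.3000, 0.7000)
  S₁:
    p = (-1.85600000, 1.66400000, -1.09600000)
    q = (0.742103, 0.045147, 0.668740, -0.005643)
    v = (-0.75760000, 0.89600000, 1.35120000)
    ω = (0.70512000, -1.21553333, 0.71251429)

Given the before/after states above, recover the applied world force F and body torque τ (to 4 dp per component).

F = (-1.8000, 3.0000, 1.6000)
τ = (-0.1400, 0.0700, -0.0600)

Δω = ω₁−ω₀ = (-0.19488000, 0.08446667, 0.01251429)
precession coupling = (-0.0182, -0.0567, -0.0819)
τ = I·(Δω/dt) + ω₀×(Iω₀) = (-0.1400, 0.0700, -0.0600)
v₁ − v₀ = (-0.05760000, 0.09600000, 0.05120000)
applied force F = (-1.8000, 3.0000, 1.6000)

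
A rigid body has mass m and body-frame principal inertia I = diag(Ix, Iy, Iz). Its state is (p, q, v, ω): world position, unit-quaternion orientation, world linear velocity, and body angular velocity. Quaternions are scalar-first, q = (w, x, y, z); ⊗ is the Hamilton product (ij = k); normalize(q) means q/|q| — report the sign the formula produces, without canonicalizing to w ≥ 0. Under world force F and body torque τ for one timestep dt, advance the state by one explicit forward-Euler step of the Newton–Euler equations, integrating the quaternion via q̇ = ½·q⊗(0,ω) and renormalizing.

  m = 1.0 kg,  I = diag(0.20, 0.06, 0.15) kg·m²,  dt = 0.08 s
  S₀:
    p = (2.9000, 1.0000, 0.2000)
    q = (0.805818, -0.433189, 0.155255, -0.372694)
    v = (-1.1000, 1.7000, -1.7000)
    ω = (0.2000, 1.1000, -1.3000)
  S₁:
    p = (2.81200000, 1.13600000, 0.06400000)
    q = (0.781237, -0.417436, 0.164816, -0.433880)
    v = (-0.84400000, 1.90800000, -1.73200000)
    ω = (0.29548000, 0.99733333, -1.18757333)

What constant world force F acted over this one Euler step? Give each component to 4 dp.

v₁ − v₀ = (0.25600000, 0.20800000, -0.03200000)
applied force F = (3.2000, 2.6000, -0.4000)

F = (3.2000, 2.6000, -0.4000)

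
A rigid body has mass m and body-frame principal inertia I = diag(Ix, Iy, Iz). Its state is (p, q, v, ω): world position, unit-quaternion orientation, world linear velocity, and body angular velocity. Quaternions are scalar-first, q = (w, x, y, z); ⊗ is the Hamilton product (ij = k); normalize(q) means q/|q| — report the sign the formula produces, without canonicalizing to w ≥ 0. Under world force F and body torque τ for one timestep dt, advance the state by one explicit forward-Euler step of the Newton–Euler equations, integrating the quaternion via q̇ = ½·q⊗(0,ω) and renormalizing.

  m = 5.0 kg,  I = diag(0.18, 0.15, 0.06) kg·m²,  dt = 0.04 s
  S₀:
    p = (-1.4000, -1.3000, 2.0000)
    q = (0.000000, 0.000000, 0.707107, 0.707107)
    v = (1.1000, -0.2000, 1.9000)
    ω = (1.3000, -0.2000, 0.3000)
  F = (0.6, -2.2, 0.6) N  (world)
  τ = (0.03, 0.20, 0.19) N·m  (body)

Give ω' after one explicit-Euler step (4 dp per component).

ω' = (1.3055, -0.1591, 0.4215)

gyro term ω×Iω = (0.0054, 0.0468, 0.0078)
(τ − ω×Iω)/I = (0.1367, 1.0213, 3.0367)
new body rate ω' = (1.3055, -0.1591, 0.4215)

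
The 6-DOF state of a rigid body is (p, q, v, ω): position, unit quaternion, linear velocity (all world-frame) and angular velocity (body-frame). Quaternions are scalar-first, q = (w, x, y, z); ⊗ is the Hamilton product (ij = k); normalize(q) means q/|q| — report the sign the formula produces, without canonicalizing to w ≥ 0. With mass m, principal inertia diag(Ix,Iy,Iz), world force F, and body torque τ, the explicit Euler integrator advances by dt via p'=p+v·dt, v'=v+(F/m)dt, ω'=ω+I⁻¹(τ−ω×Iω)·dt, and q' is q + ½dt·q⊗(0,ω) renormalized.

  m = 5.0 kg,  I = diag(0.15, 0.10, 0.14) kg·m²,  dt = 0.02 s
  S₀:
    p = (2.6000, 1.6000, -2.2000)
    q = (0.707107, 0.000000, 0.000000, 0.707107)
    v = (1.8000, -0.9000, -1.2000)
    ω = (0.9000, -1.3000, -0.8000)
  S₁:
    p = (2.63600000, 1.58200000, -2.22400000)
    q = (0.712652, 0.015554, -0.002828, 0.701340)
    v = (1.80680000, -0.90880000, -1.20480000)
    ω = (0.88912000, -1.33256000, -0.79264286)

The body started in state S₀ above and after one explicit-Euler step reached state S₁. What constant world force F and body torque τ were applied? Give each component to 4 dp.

F = (1.7000, -2.2000, -1.2000)
τ = (-0.0400, -0.1700, 0.1100)

rate change Δω = (-0.01088000, -0.03256000, 0.00735714)
I·α + gyro = (-0.0400, -0.1700, 0.1100)
velocity change Δv = (0.00680000, -0.00880000, -0.00480000)
m·(v₁−v₀)/dt = (1.7000, -2.2000, -1.2000)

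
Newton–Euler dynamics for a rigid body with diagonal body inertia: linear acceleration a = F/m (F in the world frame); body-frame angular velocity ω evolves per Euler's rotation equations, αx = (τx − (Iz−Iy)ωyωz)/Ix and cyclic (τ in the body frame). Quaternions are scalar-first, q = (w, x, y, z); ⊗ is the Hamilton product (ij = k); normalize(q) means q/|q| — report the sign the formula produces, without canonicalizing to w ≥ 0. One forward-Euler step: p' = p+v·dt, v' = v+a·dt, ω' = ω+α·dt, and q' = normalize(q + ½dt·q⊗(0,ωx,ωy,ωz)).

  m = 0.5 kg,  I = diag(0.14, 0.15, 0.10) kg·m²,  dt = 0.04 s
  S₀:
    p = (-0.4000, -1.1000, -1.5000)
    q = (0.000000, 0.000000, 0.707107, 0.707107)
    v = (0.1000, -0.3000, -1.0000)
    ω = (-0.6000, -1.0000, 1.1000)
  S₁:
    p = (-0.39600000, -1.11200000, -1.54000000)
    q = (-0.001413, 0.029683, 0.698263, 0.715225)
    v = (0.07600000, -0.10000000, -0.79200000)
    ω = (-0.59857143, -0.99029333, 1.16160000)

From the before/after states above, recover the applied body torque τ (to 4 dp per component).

τ = (0.0600, 0.0100, 0.1600)

rate change Δω = (0.00142857, 0.00970667, 0.06160000)
precession coupling = (0.0550, -0.0264, 0.0060)
τ = I·(Δω/dt) + ω₀×(Iω₀) = (0.0600, 0.0100, 0.1600)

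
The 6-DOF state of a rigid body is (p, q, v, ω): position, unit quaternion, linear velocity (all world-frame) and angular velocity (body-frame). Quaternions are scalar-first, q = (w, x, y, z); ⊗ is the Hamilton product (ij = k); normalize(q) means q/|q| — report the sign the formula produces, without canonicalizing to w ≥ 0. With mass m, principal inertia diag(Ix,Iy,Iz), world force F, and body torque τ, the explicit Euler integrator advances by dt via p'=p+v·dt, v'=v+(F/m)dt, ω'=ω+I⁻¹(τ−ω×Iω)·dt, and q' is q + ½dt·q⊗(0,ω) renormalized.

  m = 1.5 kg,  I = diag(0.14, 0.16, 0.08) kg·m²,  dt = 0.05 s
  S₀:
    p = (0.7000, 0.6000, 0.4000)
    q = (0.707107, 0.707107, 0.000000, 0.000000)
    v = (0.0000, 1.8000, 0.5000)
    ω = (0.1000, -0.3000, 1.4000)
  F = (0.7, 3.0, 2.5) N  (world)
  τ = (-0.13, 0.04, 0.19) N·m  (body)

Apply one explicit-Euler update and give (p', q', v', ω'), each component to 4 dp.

p' = (0.7000, 0.6900, 0.4250)
q' = (0.7049, 0.7084, -0.0300, 0.0194)
v' = (0.0233, 1.9000, 0.5833)
ω' = (0.0416, -0.2901, 1.5191)

gyro term ω×Iω = (0.0336, 0.0084, -0.0006)
angular accel α = (-1.1686, 0.1975, 2.3825)
ω' = ω + α·dt = (0.0416, -0.2901, 1.5191)
2q̇ = q⊗(0,ω) = (-0.0707107, 0.0707107, -1.2020819, 0.7778177)
q + ½dt·q⊗(0,ω), renormalized = (0.7049, 0.7084, -0.0300, 0.0194)
new position p' = (0.7000, 0.6900, 0.4250)
new velocity v' = (0.0233, 1.9000, 0.5833)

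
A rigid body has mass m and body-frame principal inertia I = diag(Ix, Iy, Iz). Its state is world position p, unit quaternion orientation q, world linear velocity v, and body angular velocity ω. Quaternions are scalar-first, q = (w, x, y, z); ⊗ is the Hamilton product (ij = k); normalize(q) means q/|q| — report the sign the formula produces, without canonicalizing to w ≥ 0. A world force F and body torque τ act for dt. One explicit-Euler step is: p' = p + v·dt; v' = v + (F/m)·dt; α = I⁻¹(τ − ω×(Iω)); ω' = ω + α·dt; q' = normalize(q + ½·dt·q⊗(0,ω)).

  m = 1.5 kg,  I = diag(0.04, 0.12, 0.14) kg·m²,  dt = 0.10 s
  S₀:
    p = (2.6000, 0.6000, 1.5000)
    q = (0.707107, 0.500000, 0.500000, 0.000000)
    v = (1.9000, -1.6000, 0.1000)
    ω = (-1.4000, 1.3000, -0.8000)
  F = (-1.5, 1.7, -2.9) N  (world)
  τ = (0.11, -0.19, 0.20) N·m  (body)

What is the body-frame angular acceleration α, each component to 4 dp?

α = (3.2700, -0.6500, 2.4686)

precession coupling ω×(Iω) = (-0.0208, -0.1120, -0.1456)
α = I⁻¹(τ − ω×Iω) = (3.2700, -0.6500, 2.4686)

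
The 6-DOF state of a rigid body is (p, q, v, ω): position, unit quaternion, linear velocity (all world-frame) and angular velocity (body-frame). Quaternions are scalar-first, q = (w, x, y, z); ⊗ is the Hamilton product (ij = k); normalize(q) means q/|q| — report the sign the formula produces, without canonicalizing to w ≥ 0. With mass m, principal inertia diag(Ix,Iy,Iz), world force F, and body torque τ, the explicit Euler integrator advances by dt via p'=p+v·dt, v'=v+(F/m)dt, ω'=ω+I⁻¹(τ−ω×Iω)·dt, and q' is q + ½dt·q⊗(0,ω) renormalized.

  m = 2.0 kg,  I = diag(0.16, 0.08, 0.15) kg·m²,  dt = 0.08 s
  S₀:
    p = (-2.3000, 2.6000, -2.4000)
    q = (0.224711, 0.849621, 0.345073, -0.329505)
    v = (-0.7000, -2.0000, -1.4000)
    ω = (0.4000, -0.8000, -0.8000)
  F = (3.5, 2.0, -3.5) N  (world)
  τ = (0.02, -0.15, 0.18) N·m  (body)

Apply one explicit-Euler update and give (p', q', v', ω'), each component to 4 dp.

p + v·dt = (-2.3560, 2.4400, -2.5120)
v + (F/m)dt = (-0.5600, -1.9200, -1.5400)
α = I⁻¹(τ − ω×Iω) = (-0.1550, -1.8350, 1.0293)
ω + α·dt = (0.3876, -0.9468, -0.7177)
Hamilton product q⊗(0,ω) = (-0.3273940, -0.4497780, 0.3681260, -0.9974948)
q + ½dt·q⊗(0,ω), renormalized = (0.2114, 0.8307, 0.3594, -0.3690)

p' = (-2.3560, 2.4400, -2.5120)
q' = (0.2114, 0.8307, 0.3594, -0.3690)
v' = (-0.5600, -1.9200, -1.5400)
ω' = (0.3876, -0.9468, -0.7177)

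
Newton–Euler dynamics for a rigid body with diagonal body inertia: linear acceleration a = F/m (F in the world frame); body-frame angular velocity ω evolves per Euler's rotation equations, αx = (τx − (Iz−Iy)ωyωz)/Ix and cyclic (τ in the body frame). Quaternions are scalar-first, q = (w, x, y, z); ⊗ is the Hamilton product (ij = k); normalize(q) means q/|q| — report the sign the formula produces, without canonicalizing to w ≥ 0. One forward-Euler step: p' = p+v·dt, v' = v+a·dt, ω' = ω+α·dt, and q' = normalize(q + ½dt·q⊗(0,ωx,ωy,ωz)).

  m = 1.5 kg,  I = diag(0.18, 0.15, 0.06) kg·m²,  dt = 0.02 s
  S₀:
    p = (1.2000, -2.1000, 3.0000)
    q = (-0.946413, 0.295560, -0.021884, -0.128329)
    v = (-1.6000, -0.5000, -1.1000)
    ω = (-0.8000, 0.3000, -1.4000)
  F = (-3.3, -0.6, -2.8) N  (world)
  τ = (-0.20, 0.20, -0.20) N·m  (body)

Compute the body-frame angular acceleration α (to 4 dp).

precession coupling ω×(Iω) = (0.0378, 0.1344, 0.0072)
(τ − ω×Iω)/I = (-1.3211, 0.4373, -3.4533)

α = (-1.3211, 0.4373, -3.4533)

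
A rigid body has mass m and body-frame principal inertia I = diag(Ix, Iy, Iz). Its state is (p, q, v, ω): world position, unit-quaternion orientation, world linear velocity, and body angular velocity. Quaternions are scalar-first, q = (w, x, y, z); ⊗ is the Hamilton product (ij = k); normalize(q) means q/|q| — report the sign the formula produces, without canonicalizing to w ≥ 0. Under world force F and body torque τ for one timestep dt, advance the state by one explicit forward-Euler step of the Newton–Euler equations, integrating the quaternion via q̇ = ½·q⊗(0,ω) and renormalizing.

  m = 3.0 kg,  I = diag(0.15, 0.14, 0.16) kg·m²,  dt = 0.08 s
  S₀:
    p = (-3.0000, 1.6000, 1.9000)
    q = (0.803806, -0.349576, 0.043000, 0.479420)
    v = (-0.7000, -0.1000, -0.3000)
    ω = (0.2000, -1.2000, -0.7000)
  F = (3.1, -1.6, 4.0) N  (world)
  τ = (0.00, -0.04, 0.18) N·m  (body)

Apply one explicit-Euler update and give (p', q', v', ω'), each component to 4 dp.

a = F/m = (1.0333, -0.5333, 1.3333)
p + v·dt = (-3.0560, 1.5920, 1.8760)
new velocity v' = (-0.6173, -0.1427, -0.1933)
α = I⁻¹(τ − ω×Iω) = (-0.1120, -0.2957, 1.1100)
ω' = ω + α·dt = (0.1910, -1.2237, -0.6112)
Hamilton product q⊗(0,ω) = (0.4571092, 0.7059652, -1.1133864, -0.1517730)
q' = normalize(q + ½dt·q⊗(0,ω)) = (0.8208, -0.3208, -0.0015, 0.4726)

p' = (-3.0560, 1.5920, 1.8760)
q' = (0.8208, -0.3208, -0.0015, 0.4726)
v' = (-0.6173, -0.1427, -0.1933)
ω' = (0.1910, -1.2237, -0.6112)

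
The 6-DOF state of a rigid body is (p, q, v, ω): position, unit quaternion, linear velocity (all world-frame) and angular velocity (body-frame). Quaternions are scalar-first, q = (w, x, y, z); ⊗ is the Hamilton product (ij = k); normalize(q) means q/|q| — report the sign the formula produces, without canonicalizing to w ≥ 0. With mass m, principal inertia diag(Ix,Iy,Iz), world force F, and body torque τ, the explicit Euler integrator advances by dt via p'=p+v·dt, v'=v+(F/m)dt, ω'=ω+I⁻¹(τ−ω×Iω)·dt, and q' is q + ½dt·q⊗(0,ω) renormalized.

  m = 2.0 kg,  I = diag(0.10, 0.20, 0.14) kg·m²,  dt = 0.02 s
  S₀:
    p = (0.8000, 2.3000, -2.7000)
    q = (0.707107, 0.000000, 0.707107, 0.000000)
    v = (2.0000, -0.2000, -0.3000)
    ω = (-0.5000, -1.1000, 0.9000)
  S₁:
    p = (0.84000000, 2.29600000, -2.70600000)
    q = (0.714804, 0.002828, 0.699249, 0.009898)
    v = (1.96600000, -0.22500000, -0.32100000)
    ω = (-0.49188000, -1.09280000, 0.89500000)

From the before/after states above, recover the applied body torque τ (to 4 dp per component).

τ = (0.1000, 0.0900, 0.0200)

ω₁ − ω₀ = (0.00812000, 0.00720000, -0.00500000)
ω₀×(Iω₀) = (0.0594, 0.0180, 0.0550)
applied torque τ = (0.1000, 0.0900, 0.0200)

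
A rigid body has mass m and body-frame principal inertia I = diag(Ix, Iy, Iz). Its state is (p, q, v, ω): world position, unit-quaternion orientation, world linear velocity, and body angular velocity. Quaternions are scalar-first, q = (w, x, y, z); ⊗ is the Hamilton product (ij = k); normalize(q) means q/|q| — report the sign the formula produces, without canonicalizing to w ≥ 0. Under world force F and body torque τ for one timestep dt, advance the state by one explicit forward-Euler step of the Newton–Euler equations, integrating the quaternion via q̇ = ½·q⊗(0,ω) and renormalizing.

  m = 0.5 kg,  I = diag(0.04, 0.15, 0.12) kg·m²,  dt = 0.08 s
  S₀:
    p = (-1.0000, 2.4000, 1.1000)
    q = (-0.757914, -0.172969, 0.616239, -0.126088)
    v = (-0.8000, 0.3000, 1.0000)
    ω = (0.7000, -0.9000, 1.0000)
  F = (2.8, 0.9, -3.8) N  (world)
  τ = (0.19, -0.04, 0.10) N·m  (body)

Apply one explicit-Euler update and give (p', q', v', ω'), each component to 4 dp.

a = (5.6000, 1.8000, -7.6000)
new position p' = (-1.0640, 2.4240, 1.1800)
new velocity v' = (-0.3520, 0.4440, 0.3920)
ω×(Iω) gyroscopic = (0.0270, -0.0560, -0.0693)
α = I⁻¹(τ − ω×Iω) = (4.0750, 0.1067, 1.4108)
ω + α·dt = (1.0260, -0.8915, 1.1129)
Hamilton product q⊗(0,ω) = (0.8017814, -0.0277800, 0.7668300, -1.0336092)
q + ½dt·q⊗(0,ω), renormalized = (-0.7245, -0.1738, 0.6457, -0.1671)

p' = (-1.0640, 2.4240, 1.1800)
q' = (-0.7245, -0.1738, 0.6457, -0.1671)
v' = (-0.3520, 0.4440, 0.3920)
ω' = (1.0260, -0.8915, 1.1129)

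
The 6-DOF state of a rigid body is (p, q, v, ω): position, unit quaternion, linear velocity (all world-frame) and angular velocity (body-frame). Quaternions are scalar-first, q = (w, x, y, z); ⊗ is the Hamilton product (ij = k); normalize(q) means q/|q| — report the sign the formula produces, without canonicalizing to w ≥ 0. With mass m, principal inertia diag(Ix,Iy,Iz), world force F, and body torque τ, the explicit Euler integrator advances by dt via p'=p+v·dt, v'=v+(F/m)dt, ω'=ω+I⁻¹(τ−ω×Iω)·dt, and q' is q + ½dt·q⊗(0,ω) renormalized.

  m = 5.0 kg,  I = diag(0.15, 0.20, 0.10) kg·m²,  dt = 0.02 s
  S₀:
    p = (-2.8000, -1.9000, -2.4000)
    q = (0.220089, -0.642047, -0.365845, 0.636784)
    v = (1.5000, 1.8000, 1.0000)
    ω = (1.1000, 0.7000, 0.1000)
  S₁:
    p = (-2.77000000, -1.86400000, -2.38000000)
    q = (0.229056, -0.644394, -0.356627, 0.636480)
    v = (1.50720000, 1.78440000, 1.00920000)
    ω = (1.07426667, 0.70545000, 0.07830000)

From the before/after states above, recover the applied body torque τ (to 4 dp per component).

τ = (-0.2000, 0.0600, -0.0700)

rate change Δω = (-0.02573333, 0.00545000, -0.02170000)
applied torque τ = (-0.2000, 0.0600, -0.0700)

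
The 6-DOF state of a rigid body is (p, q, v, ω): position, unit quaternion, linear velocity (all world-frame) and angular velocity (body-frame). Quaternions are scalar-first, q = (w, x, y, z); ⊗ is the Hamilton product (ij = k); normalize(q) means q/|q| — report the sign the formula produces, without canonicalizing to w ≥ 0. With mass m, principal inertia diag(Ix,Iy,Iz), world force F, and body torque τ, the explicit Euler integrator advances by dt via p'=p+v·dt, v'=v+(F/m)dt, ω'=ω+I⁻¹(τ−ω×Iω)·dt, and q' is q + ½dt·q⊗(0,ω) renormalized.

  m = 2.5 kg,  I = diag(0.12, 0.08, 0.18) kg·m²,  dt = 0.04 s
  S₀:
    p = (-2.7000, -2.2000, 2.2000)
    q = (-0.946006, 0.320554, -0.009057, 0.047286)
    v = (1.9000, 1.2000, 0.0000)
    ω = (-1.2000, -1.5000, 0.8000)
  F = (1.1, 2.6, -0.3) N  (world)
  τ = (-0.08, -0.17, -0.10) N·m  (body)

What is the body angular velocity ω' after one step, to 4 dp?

ω' = (-1.1867, -1.6138, 0.7938)

precession coupling ω×(Iω) = (-0.1200, 0.0576, -0.0720)
α = I⁻¹(τ − ω×Iω) = (0.3333, -2.8450, -0.1556)
new body rate ω' = (-1.1867, -1.6138, 0.7938)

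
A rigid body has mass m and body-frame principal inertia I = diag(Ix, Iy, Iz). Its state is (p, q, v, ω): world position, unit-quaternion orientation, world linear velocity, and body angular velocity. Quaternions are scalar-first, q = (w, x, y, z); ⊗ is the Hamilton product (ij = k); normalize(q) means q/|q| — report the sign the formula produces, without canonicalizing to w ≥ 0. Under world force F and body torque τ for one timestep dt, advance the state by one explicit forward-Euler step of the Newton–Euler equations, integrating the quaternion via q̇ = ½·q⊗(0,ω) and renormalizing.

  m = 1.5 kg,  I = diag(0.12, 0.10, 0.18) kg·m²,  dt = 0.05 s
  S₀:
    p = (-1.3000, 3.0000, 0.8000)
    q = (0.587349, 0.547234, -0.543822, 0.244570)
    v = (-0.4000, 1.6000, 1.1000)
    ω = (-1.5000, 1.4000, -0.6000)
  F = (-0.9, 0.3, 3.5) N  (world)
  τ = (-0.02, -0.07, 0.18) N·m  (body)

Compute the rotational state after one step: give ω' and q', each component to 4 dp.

ω×(Iω) gyroscopic = (-0.0672, -0.0540, 0.0420)
(τ − ω×Iω)/I = (0.3933, -0.1600, 0.7667)
new body rate ω' = (-1.4803, 1.3920, -0.5617)
Hamilton product q⊗(0,ω) = (1.7289438, -0.8971283, 0.7837740, -0.4020148)
q' = normalize(q + ½dt·q⊗(0,ω)) = (0.6297, 0.5241, -0.5235, 0.2342)

ω' = (-1.4803, 1.3920, -0.5617)
q' = (0.6297, 0.5241, -0.5235, 0.2342)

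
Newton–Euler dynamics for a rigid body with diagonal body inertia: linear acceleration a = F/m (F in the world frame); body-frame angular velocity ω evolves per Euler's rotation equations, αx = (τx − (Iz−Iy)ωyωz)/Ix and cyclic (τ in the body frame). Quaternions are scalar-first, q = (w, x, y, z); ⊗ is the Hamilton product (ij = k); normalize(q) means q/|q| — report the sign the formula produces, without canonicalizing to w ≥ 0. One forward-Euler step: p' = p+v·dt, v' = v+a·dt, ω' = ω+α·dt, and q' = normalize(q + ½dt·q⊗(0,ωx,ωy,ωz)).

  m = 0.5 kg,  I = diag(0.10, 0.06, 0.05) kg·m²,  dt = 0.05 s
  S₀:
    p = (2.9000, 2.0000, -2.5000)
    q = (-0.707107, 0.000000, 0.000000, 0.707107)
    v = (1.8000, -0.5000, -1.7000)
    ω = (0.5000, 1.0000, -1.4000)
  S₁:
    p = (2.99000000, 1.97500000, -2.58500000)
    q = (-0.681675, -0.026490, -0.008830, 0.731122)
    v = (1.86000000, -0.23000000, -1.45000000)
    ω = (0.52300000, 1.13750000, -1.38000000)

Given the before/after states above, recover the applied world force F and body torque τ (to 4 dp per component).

F = (0.6000, 2.7000, 2.5000)
τ = (0.0600, 0.1300, 0.0000)

Δv = v₁−v₀ = (0.06000000, 0.27000000, 0.25000000)
applied force F = (0.6000, 2.7000, 2.5000)
ω₁ − ω₀ = (0.02300000, 0.13750000, 0.02000000)
ω₀×(Iω₀) = (0.0140, -0.0350, -0.0200)
applied torque τ = (0.0600, 0.1300, 0.0000)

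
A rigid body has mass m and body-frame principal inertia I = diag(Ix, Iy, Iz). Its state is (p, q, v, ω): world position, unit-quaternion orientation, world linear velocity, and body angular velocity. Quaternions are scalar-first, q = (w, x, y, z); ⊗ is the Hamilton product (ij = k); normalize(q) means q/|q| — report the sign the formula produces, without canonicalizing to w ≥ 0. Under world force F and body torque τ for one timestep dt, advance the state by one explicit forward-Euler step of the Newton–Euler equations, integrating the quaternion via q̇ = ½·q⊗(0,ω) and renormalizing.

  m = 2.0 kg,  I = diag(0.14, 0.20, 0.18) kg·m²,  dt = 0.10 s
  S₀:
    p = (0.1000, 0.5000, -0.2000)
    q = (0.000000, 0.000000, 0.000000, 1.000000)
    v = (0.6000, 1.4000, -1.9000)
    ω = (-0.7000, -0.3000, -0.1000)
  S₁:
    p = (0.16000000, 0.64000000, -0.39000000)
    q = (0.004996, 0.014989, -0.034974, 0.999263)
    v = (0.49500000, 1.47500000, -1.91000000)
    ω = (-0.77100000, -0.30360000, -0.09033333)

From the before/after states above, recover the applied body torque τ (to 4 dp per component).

τ = (-0.1000, -0.0100, 0.0300)

Δω = ω₁−ω₀ = (-0.07100000, -0.00360000, 0.00966667)
ω₀×(Iω₀) = (-0.0006, -0.0028, 0.0126)
τ = I·(Δω/dt) + ω₀×(Iω₀) = (-0.1000, -0.0100, 0.0300)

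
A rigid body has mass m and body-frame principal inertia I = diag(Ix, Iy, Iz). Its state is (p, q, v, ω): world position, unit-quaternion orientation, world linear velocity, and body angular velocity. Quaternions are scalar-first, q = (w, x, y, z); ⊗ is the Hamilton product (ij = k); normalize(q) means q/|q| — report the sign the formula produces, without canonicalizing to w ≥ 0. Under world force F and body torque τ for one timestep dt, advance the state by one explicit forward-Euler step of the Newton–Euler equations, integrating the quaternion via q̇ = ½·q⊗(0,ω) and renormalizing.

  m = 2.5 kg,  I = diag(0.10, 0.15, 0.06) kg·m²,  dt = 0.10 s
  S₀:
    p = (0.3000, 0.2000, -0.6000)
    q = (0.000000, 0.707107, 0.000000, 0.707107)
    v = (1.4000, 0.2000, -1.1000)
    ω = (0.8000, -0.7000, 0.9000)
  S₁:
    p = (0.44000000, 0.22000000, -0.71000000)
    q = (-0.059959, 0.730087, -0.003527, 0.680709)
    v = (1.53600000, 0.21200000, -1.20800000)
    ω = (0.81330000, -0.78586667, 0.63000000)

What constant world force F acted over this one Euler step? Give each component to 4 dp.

F = (3.4000, 0.3000, -2.7000)

v₁ − v₀ = (0.13600000, 0.01200000, -0.10800000)
applied force F = (3.4000, 0.3000, -2.7000)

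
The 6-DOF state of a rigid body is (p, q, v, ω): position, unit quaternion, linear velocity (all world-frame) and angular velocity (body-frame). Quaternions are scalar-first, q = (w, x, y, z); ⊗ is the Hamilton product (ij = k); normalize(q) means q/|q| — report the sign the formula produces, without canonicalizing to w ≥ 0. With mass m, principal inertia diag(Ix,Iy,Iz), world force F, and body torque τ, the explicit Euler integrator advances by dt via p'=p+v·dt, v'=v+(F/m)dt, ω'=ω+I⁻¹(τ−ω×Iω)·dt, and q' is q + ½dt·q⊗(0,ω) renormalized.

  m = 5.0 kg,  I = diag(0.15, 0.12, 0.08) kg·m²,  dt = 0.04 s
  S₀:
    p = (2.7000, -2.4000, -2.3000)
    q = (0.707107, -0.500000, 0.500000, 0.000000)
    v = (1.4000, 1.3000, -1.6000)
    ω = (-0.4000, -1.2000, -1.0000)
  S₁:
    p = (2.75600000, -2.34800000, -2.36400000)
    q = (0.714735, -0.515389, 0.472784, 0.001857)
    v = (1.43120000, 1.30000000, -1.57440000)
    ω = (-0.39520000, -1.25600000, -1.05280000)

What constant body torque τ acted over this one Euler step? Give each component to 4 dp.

τ = (-0.0300, -0.1400, -0.1200)

rate change Δω = (0.00480000, -0.05600000, -0.05280000)
ω₀×(Iω₀) = (-0.0480, 0.0280, -0.0144)
τ = I·(Δω/dt) + ω₀×(Iω₀) = (-0.0300, -0.1400, -0.1200)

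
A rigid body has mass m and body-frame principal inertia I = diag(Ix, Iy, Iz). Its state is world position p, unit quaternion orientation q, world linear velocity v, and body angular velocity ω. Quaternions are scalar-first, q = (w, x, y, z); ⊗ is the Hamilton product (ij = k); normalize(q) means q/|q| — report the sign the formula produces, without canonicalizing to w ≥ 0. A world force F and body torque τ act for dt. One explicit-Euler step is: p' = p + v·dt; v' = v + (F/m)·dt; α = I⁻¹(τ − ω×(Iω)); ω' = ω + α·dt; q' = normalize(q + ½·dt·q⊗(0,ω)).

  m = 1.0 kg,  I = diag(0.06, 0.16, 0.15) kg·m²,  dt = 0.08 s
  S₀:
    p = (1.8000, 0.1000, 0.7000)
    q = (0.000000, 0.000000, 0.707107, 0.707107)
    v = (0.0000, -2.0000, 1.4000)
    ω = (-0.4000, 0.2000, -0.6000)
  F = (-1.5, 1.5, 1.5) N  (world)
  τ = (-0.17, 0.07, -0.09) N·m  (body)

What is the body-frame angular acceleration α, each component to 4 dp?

α = (-2.8533, 0.5725, -0.5467)

precession coupling ω×(Iω) = (0.0012, -0.0216, -0.0080)
α = I⁻¹(τ − ω×Iω) = (-2.8533, 0.5725, -0.5467)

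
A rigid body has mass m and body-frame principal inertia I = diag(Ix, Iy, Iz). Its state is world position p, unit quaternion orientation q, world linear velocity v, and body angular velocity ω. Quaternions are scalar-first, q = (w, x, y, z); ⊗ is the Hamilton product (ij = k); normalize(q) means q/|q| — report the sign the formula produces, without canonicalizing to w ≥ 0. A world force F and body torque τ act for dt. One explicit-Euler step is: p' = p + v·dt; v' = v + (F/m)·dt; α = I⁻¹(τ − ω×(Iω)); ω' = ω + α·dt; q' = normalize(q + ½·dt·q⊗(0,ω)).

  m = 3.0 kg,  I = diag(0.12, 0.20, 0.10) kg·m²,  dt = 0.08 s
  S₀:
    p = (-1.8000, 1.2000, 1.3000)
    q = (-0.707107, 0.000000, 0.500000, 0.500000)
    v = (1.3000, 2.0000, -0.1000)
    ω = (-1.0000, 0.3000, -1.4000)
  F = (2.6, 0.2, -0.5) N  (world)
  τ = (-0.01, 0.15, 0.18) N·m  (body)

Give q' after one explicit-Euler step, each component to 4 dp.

q' = (-0.6834, -0.0057, 0.4704, 0.5582)

Hamilton product q⊗(0,ω) = (0.5500000, -0.1428930, -0.7121321, 1.4899498)
updated quaternion q' = (-0.6834, -0.0057, 0.4704, 0.5582)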